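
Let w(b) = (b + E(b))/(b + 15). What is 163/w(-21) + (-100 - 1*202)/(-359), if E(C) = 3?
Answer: 59423/1077 ≈ 55.175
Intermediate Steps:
w(b) = (3 + b)/(15 + b) (w(b) = (b + 3)/(b + 15) = (3 + b)/(15 + b))
163/w(-21) + (-100 - 1*202)/(-359) = 163/(((3 - 21)/(15 - 21))) + (-100 - 1*202)/(-359) = 163/((-18/(-6))) + (-100 - 202)*(-1/359) = 163/((-⅙*(-18))) - 302*(-1/359) = 163/3 + 302/359 = 59423/1077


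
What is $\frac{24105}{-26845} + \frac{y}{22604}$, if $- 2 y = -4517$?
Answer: $- \frac{193695995}{242721752} \approx -0.79802$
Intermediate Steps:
$y = \frac{4517}{2}$ ($y = \left(- \frac{1}{2}\right) \left(-4517\right) = \frac{4517}{2} \approx 2258.5$)
$\frac{24105}{-26845} + \frac{y}{22604} = \frac{24105}{-26845} + \frac{4517}{2 \cdot 22604} = 24105 \left(- \frac{1}{26845}\right) + \frac{4517}{2} \cdot \frac{1}{22604} = - \frac{4821}{5369} + \frac{4517}{45208} = - \frac{193695995}{242721752}$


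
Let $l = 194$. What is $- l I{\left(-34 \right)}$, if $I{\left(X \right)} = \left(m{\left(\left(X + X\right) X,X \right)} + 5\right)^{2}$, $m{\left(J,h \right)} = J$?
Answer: $-1041486866$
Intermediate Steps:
$I{\left(X \right)} = \left(5 + 2 X^{2}\right)^{2}$ ($I{\left(X \right)} = \left(\left(X + X\right) X + 5\right)^{2} = \left(2 X X + 5\right)^{2} = \left(2 X^{2} + 5\right)^{2} = \left(5 + 2 X^{2}\right)^{2}$)
$- l I{\left(-34 \right)} = - 194 \left(5 + 2 \left(-34\right)^{2}\right)^{2} = - 194 \left(5 + 2 \cdot 1156\right)^{2} = - 194 \left(5 + 2312\right)^{2} = - 194 \cdot 2317^{2} = - 194 \cdot 5368489 = \left(-1\right) 1041486866 = -1041486866$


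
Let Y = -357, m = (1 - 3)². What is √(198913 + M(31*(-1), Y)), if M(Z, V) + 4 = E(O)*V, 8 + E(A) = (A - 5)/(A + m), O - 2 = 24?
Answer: √20151510/10 ≈ 448.90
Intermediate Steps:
O = 26 (O = 2 + 24 = 26)
m = 4 (m = (-2)² = 4)
E(A) = -8 + (-5 + A)/(4 + A) (E(A) = -8 + (A - 5)/(A + 4) = -8 + (-5 + A)/(4 + A))
M(Z, V) = -4 - 73*V/10 (M(Z, V) = -4 + ((-37 - 7*26)/(4 + 26))*V = -4 + ((-37 - 182)/30)*V = -4 + ((1/30)*(-219))*V = -4 - 73*V/10)
√(198913 + M(31*(-1), Y)) = √(198913 + (-4 - 73/10*(-357))) = √(198913 + (-4 + 26061/10)) = √(198913 + 26021/10) = √(2015151/10) = √20151510/10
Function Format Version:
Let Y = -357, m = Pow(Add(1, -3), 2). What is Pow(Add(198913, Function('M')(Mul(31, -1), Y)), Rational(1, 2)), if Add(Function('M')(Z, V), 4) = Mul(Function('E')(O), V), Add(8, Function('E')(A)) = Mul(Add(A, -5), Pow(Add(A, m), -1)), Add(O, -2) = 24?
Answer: Mul(Rational(1, 10), Pow(20151510, Rational(1, 2))) ≈ 448.90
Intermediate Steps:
O = 26 (O = Add(2, 24) = 26)
m = 4 (m = Pow(-2, 2) = 4)
Function('E')(A) = Add(-8, Mul(Pow(Add(4, A), -1), Add(-5, A))) (Function('E')(A) = Add(-8, Mul(Add(A, -5), Pow(Add(A, 4), -1))) = Add(-8, Mul(Add(-5, A), Pow(Add(4, A), -1))) = Add(-8, Mul(Pow(Add(4, A), -1), Add(-5, A))))
Function('M')(Z, V) = Add(-4, Mul(Rational(-73, 10), V)) (Function('M')(Z, V) = Add(-4, Mul(Mul(Pow(Add(4, 26), -1), Add(-37, Mul(-7, 26))), V)) = Add(-4, Mul(Mul(Pow(30, -1), Add(-37, -182)), V)) = Add(-4, Mul(Mul(Rational(1, 30), -219), V)) = Add(-4, Mul(Rational(-73, 10), V)))
Pow(Add(198913, Function('M')(Mul(31, -1), Y)), Rational(1, 2)) = Pow(Add(198913, Add(-4, Mul(Rational(-73, 10), -357))), Rational(1, 2)) = Pow(Add(198913, Add(-4, Rational(26061, 10))), Rational(1, 2)) = Pow(Add(198913, Rational(26021, 10)), Rational(1, 2)) = Pow(Rational(2015151, 10), Rational(1, 2)) = Mul(Rational(1, 10), Pow(20151510, Rational(1, 2)))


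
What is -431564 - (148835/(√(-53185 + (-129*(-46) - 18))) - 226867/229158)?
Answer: -3410210905/7902 + 148835*I*√47269/47269 ≈ -4.3156e+5 + 684.57*I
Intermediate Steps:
-431564 - (148835/(√(-53185 + (-129*(-46) - 18))) - 226867/229158) = -431564 - (148835/(√(-53185 + (5934 - 18))) - 226867*1/229158) = -431564 - (148835/(√(-53185 + 5916)) - 7823/7902) = -431564 - (148835/(√(-47269)) - 7823/7902) = -431564 - (148835/((I*√47269)) - 7823/7902) = -431564 - (148835*(-I*√47269/47269) - 7823/7902) = -431564 - (-148835*I*√47269/47269 - 7823/7902) = -431564 - (-7823/7902 - 148835*I*√47269/47269) = -431564 + (7823/7902 + 148835*I*√47269/47269) = -3410210905/7902 + 148835*I*√47269/47269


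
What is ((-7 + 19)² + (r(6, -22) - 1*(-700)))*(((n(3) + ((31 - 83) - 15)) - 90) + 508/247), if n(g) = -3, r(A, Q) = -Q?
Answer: -33784392/247 ≈ -1.3678e+5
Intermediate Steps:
((-7 + 19)² + (r(6, -22) - 1*(-700)))*(((n(3) + ((31 - 83) - 15)) - 90) + 508/247) = ((-7 + 19)² + (-1*(-22) - 1*(-700)))*(((-3 + ((31 - 83) - 15)) - 90) + 508/247) = (12² + (22 + 700))*(((-3 + (-52 - 15)) - 90) + 508*(1/247)) = (144 + 722)*(((-3 - 67) - 90) + 508/247) = 866*((-70 - 90) + 508/247) = 866*(-160 + 508/247) = 866*(-39012/247) = -33784392/247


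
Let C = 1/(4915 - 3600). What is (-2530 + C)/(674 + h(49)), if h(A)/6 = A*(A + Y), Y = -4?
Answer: -3326949/18283760 ≈ -0.18196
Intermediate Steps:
h(A) = 6*A*(-4 + A) (h(A) = 6*(A*(A - 4)) = 6*(A*(-4 + A)) = 6*A*(-4 + A))
C = 1/1315 ≈ 0.00076046
(-2530 + C)/(674 + h(49)) = (-2530 + 1/1315)/(674 + 6*49*(-4 + 49)) = -3326949/(1315*(674 + 6*49*45)) = -3326949/(1315*(674 + 13230)) = -3326949/1315/13904 = -3326949/1315*1/13904 = -3326949/18283760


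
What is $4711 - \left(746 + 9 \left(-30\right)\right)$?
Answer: $4235$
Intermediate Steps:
$4711 - \left(746 + 9 \left(-30\right)\right) = 4711 - 476 = 4235$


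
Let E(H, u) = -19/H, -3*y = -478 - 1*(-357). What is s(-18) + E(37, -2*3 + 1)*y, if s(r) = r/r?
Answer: -2188/111 ≈ -19.712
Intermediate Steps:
y = 121/3 (y = -(-478 - 1*(-357))/3 = -(-478 + 357)/3 = -⅓*(-121) = 121/3 ≈ 40.333)
s(r) = 1
s(-18) + E(37, -2*3 + 1)*y = 1 - 19/37*(121/3) = 1 - 19*1/37*(121/3) = 1 - 19/37*121/3 = 1 - 2299/111 = -2188/111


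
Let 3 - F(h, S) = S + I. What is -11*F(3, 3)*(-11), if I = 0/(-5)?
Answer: 0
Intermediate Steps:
I = 0 (I = 0*(-⅕) = 0)
F(h, S) = 3 - S (F(h, S) = 3 - (S + 0) = 3 - S)
-11*F(3, 3)*(-11) = -11*(3 - 1*3)*(-11) = -11*(3 - 3)*(-11) = -11*0*(-11) = 0*(-11) = 0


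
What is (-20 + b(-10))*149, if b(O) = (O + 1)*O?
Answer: 10430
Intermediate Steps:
b(O) = O*(1 + O) (b(O) = (1 + O)*O = O*(1 + O))
(-20 + b(-10))*149 = (-20 - 10*(1 - 10))*149 = (-20 - 10*(-9))*149 = (-20 + 90)*149 = 70*149 = 10430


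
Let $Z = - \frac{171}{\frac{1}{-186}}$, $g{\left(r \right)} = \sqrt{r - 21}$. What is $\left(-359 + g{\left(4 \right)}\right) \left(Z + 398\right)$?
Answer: $-11561236 + 32204 i \sqrt{17} \approx -1.1561 \cdot 10^{7} + 1.3278 \cdot 10^{5} i$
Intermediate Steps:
$g{\left(r \right)} = \sqrt{-21 + r}$
$Z = 31806$ ($Z = - \frac{171}{- \frac{1}{186}} = \left(-171\right) \left(-186\right) = 31806$)
$\left(-359 + g{\left(4 \right)}\right) \left(Z + 398\right) = \left(-359 + \sqrt{-21 + 4}\right) \left(31806 + 398\right) = \left(-359 + \sqrt{-17}\right) 32204 = \left(-359 + i \sqrt{17}\right) 32204 = -11561236 + 32204 i \sqrt{17}$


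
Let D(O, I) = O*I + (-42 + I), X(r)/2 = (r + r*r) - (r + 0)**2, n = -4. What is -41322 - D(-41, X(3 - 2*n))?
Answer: -40400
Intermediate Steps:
X(r) = 2*r (X(r) = 2*((r + r*r) - (r + 0)**2) = 2*((r + r**2) - r**2) = 2*r)
D(O, I) = -42 + I + I*O (D(O, I) = I*O + (-42 + I) = -42 + I + I*O)
-41322 - D(-41, X(3 - 2*n)) = -41322 - (-42 + 2*(3 - 2*(-4)) + (2*(3 - 2*(-4)))*(-41)) = -41322 - (-42 + 2*(3 + 8) + (2*(3 + 8))*(-41)) = -41322 - (-42 + 2*11 + (2*11)*(-41)) = -41322 - (-42 + 22 + 22*(-41)) = -41322 - (-42 + 22 - 902) = -41322 - 1*(-922) = -41322 + 922 = -40400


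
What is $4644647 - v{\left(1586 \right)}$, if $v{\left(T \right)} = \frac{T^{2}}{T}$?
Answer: $4643061$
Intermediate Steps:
$v{\left(T \right)} = T$
$4644647 - v{\left(1586 \right)} = 4644647 - 1586 = 4643061$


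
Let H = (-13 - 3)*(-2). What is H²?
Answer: 1024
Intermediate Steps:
H = 32 (H = -16*(-2) = 32)
H² = 32² = 1024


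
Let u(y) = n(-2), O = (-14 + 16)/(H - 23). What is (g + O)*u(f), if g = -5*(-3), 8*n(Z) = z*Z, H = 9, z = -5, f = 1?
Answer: 130/7 ≈ 18.571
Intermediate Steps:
n(Z) = -5*Z/8 (n(Z) = (-5*Z)/8 = -5*Z/8)
O = -⅐ (O = (-14 + 16)/(9 - 23) = 2/(-14) = 2*(-1/14) = -⅐ ≈ -0.14286)
u(y) = 5/4 (u(y) = -5/8*(-2) = 5/4)
g = 15
(g + O)*u(f) = (15 - ⅐)*(5/4) = (104/7)*(5/4) = 130/7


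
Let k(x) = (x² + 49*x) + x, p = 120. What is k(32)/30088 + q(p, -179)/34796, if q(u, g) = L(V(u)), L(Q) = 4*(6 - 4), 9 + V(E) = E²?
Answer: 2860794/32716939 ≈ 0.087441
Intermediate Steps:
V(E) = -9 + E²
k(x) = x² + 50*x
L(Q) = 8 (L(Q) = 4*2 = 8)
q(u, g) = 8
k(32)/30088 + q(p, -179)/34796 = (32*(50 + 32))/30088 + 8/34796 = (32*82)*(1/30088) + 8*(1/34796) = 2624*(1/30088) + 2/8699 = 328/3761 + 2/8699 = 2860794/32716939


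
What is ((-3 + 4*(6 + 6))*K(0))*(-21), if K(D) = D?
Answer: 0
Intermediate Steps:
((-3 + 4*(6 + 6))*K(0))*(-21) = ((-3 + 4*(6 + 6))*0)*(-21) = ((-3 + 4*12)*0)*(-21) = ((-3 + 48)*0)*(-21) = (45*0)*(-21) = 0*(-21) = 0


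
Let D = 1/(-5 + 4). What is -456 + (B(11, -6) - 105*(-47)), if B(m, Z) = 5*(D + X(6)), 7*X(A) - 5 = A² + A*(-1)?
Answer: 4499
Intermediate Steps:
X(A) = 5/7 - A/7 + A²/7 (X(A) = 5/7 + (A² + A*(-1))/7 = 5/7 + (A² - A)/7 = 5/7 + (-A/7 + A²/7) = 5/7 - A/7 + A²/7)
D = -1 (D = 1/(-1) = -1)
B(m, Z) = 20 (B(m, Z) = 5*(-1 + (5/7 - ⅐*6 + (⅐)*6²)) = 5*(-1 + (5/7 - 6/7 + (⅐)*36)) = 5*(-1 + (5/7 - 6/7 + 36/7)) = 5*(-1 + 5) = 5*4 = 20)
-456 + (B(11, -6) - 105*(-47)) = -456 + (20 - 105*(-47)) = -456 + (20 + 4935) = -456 + 4955 = 4499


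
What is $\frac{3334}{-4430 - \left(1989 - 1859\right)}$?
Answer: $- \frac{1667}{2280} \approx -0.73114$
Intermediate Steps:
$\frac{3334}{-4430 - \left(1989 - 1859\right)} = \frac{3334}{-4430 - 130} = \frac{3334}{-4560} = 3334 \left(- \frac{1}{4560}\right) = - \frac{1667}{2280}$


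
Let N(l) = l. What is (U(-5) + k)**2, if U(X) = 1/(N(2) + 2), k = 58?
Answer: 54289/16 ≈ 3393.1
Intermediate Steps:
U(X) = 1/4 (U(X) = 1/(2 + 2) = 1/4)
(U(-5) + k)**2 = (1/4 + 58)**2 = (233/4)**2 = 54289/16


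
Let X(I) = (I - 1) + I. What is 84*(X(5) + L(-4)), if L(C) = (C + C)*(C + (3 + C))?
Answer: 4116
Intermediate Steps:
L(C) = 2*C*(3 + 2*C) (L(C) = (2*C)*(3 + 2*C) = 2*C*(3 + 2*C))
X(I) = -1 + 2*I (X(I) = (-1 + I) + I = -1 + 2*I)
84*(X(5) + L(-4)) = 84*((-1 + 2*5) + 2*(-4)*(3 + 2*(-4))) = 84*((-1 + 10) + 2*(-4)*(3 - 8)) = 84*(9 + 2*(-4)*(-5)) = 84*(9 + 40) = 84*49 = 4116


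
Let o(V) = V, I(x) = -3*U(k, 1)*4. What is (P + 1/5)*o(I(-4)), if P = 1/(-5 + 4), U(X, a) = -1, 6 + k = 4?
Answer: -48/5 ≈ -9.6000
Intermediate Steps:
k = -2 (k = -6 + 4 = -2)
I(x) = 12 (I(x) = -3*(-1)*4 = 3*4 = 12)
P = -1 (P = 1/(-1) = -1)
(P + 1/5)*o(I(-4)) = (-1 + 1/5)*12 = -4/5*12 = -48/5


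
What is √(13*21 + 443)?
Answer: 2*√179 ≈ 26.758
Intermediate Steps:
√(13*21 + 443) = √(273 + 443) = √716 = 2*√179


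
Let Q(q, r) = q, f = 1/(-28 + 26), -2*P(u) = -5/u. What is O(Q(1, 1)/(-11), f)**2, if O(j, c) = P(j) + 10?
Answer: 1225/4 ≈ 306.25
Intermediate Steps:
P(u) = 5/(2*u) (P(u) = -(-5)/(2*u) = 5/(2*u))
f = -1/2 (f = 1/(-2) = -1/2 ≈ -0.50000)
O(j, c) = 10 + 5/(2*j) (O(j, c) = 5/(2*j) + 10 = 10 + 5/(2*j))
O(Q(1, 1)/(-11), f)**2 = (10 + 5/(2*((1/(-11)))))**2 = (10 + 5/(2*((1*(-1/11)))))**2 = (10 + 5/(2*(-1/11)))**2 = (10 + (5/2)*(-11))**2 = (10 - 55/2)**2 = (-35/2)**2 = 1225/4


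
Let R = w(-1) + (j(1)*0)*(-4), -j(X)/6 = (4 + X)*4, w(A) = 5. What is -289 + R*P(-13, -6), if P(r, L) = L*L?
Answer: -109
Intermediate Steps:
P(r, L) = L**2
j(X) = -96 - 24*X (j(X) = -6*(4 + X)*4 = -6*(16 + 4*X) = -96 - 24*X)
R = 5 (R = 5 + ((-96 - 24*1)*0)*(-4) = 5 + ((-96 - 24)*0)*(-4) = 5 - 120*0*(-4) = 5 + 0*(-4) = 5 + 0 = 5)
-289 + R*P(-13, -6) = -289 + 5*(-6)**2 = -289 + 5*36 = -289 + 180 = -109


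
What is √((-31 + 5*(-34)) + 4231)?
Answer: √4030 ≈ 63.482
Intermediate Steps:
√((-31 + 5*(-34)) + 4231) = √((-31 - 170) + 4231) = √(-201 + 4231) = √4030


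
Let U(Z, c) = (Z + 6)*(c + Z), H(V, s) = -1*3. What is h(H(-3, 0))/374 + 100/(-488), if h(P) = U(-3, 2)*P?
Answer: -2063/11407 ≈ -0.18085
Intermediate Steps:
H(V, s) = -3
U(Z, c) = (6 + Z)*(Z + c)
h(P) = -3*P (h(P) = ((-3)² + 6*(-3) + 6*2 - 3*2)*P = (9 - 18 + 12 - 6)*P = -3*P)
h(H(-3, 0))/374 + 100/(-488) = -3*(-3)/374 + 100/(-488) = 9*(1/374) + 100*(-1/488) = 9/374 - 25/122 = -2063/11407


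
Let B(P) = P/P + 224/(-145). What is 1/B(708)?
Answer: -145/79 ≈ -1.8354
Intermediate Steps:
B(P) = -79/145 (B(P) = 1 + 224*(-1/145) = 1 - 224/145 = -79/145)
1/B(708) = 1/(-79/145) = -145/79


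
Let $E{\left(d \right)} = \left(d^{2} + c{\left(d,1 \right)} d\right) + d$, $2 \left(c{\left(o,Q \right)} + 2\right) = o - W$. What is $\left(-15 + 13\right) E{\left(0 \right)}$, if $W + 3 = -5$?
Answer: $0$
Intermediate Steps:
$W = -8$ ($W = -3 - 5 = -8$)
$c{\left(o,Q \right)} = 2 + \frac{o}{2}$ ($c{\left(o,Q \right)} = -2 + \frac{o - -8}{2} = -2 + \frac{o + 8}{2} = -2 + \frac{8 + o}{2} = -2 + \left(4 + \frac{o}{2}\right) = 2 + \frac{o}{2}$)
$E{\left(d \right)} = d + d^{2} + d \left(2 + \frac{d}{2}\right)$ ($E{\left(d \right)} = \left(d^{2} + \left(2 + \frac{d}{2}\right) d\right) + d = \left(d^{2} + d \left(2 + \frac{d}{2}\right)\right) + d = d + d^{2} + d \left(2 + \frac{d}{2}\right)$)
$\left(-15 + 13\right) E{\left(0 \right)} = \left(-15 + 13\right) \frac{3}{2} \cdot 0 \left(2 + 0\right) = - 2 \cdot \frac{3}{2} \cdot 0 \cdot 2 = \left(-2\right) 0 = 0$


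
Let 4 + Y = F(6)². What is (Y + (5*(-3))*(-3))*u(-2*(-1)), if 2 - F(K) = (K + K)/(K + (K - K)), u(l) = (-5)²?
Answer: 1025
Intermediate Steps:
u(l) = 25
F(K) = 0 (F(K) = 2 - (K + K)/(K + (K - K)) = 2 - 2*K/(K + 0) = 2 - 2*K/K = 2 - 1*2 = 2 - 2 = 0)
Y = -4 (Y = -4 + 0² = -4 + 0 = -4)
(Y + (5*(-3))*(-3))*u(-2*(-1)) = (-4 + (5*(-3))*(-3))*25 = (-4 - 15*(-3))*25 = (-4 + 45)*25 = 41*25 = 1025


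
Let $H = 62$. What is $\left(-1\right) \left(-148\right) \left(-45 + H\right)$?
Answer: $2516$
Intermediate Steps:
$\left(-1\right) \left(-148\right) \left(-45 + H\right) = \left(-1\right) \left(-148\right) \left(-45 + 62\right) = 148 \cdot 17 = 2516$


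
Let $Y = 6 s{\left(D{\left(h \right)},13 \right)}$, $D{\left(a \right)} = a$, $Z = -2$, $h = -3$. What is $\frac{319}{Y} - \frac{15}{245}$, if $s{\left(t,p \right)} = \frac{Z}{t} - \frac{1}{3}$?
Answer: $\frac{15625}{98} \approx 159.44$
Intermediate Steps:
$s{\left(t,p \right)} = - \frac{1}{3} - \frac{2}{t}$ ($s{\left(t,p \right)} = - \frac{2}{t} - \frac{1}{3} = - \frac{1}{3} - \frac{2}{t}$)
$Y = 2$ ($Y = 6 \frac{-6 - -3}{3 \left(-3\right)} = 6 \cdot \frac{1}{3} \left(- \frac{1}{3}\right) \left(-6 + 3\right) = 6 \cdot \frac{1}{3} \left(- \frac{1}{3}\right) \left(-3\right) = 6 \cdot \frac{1}{3} = 2$)
$\frac{319}{Y} - \frac{15}{245} = \frac{319}{2} - \frac{15}{245} = 319 \cdot \frac{1}{2} - \frac{3}{49} = \frac{319}{2} - \frac{3}{49} = \frac{15625}{98}$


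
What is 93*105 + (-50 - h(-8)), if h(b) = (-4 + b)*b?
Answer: 9619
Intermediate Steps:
h(b) = b*(-4 + b)
93*105 + (-50 - h(-8)) = 93*105 + (-50 - (-8)*(-4 - 8)) = 9765 + (-50 - (-8)*(-12)) = 9765 + (-50 - 1*96) = 9765 + (-50 - 96) = 9765 - 146 = 9619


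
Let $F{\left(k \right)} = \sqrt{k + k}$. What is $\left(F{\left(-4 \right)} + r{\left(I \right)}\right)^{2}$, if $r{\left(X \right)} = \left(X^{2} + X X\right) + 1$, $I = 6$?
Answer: $5321 + 292 i \sqrt{2} \approx 5321.0 + 412.95 i$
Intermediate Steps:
$F{\left(k \right)} = \sqrt{2} \sqrt{k}$ ($F{\left(k \right)} = \sqrt{2 k} = \sqrt{2} \sqrt{k}$)
$r{\left(X \right)} = 1 + 2 X^{2}$ ($r{\left(X \right)} = \left(X^{2} + X^{2}\right) + 1 = 2 X^{2} + 1 = 1 + 2 X^{2}$)
$\left(F{\left(-4 \right)} + r{\left(I \right)}\right)^{2} = \left(\sqrt{2} \sqrt{-4} + \left(1 + 2 \cdot 6^{2}\right)\right)^{2} = \left(\sqrt{2} \cdot 2 i + \left(1 + 2 \cdot 36\right)\right)^{2} = \left(2 i \sqrt{2} + \left(1 + 72\right)\right)^{2} = \left(2 i \sqrt{2} + 73\right)^{2} = \left(73 + 2 i \sqrt{2}\right)^{2}$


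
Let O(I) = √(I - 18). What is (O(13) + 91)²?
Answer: (91 + I*√5)² ≈ 8276.0 + 406.96*I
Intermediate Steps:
O(I) = √(-18 + I)
(O(13) + 91)² = (√(-18 + 13) + 91)² = (√(-5) + 91)² = (I*√5 + 91)² = (91 + I*√5)²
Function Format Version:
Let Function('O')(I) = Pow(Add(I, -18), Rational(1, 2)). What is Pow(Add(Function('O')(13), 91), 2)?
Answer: Pow(Add(91, Mul(I, Pow(5, Rational(1, 2)))), 2) ≈ Add(8276.0, Mul(406.96, I))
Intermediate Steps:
Function('O')(I) = Pow(Add(-18, I), Rational(1, 2))
Pow(Add(Function('O')(13), 91), 2) = Pow(Add(Pow(Add(-18, 13), Rational(1, 2)), 91), 2) = Pow(Add(Pow(-5, Rational(1, 2)), 91), 2) = Pow(Add(Mul(I, Pow(5, Rational(1, 2))), 91), 2) = Pow(Add(91, Mul(I, Pow(5, Rational(1, 2)))), 2)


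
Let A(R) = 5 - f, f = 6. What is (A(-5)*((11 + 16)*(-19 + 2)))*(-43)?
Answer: -19737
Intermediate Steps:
A(R) = -1 (A(R) = 5 - 1*6 = 5 - 6 = -1)
(A(-5)*((11 + 16)*(-19 + 2)))*(-43) = -(11 + 16)*(-19 + 2)*(-43) = -27*(-17)*(-43) = -1*(-459)*(-43) = 459*(-43) = -19737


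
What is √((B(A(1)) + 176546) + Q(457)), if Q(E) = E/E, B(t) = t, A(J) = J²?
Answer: 2*√44137 ≈ 420.18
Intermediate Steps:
Q(E) = 1
√((B(A(1)) + 176546) + Q(457)) = √((1² + 176546) + 1) = √((1 + 176546) + 1) = √(176547 + 1) = √176548 = 2*√44137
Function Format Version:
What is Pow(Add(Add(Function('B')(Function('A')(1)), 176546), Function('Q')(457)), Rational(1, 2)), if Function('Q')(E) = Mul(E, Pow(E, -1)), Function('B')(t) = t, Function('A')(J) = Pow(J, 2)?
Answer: Mul(2, Pow(44137, Rational(1, 2))) ≈ 420.18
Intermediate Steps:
Function('Q')(E) = 1
Pow(Add(Add(Function('B')(Function('A')(1)), 176546), Function('Q')(457)), Rational(1, 2)) = Pow(Add(Add(Pow(1, 2), 176546), 1), Rational(1, 2)) = Pow(Add(Add(1, 176546), 1), Rational(1, 2)) = Pow(Add(176547, 1), Rational(1, 2)) = Pow(176548, Rational(1, 2)) = Mul(2, Pow(44137, Rational(1, 2)))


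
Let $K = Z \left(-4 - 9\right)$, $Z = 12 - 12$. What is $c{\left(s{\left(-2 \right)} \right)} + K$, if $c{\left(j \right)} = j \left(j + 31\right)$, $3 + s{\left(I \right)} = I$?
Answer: $-130$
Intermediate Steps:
$s{\left(I \right)} = -3 + I$
$Z = 0$ ($Z = 12 - 12 = 0$)
$c{\left(j \right)} = j \left(31 + j\right)$
$K = 0$ ($K = 0 \left(-4 - 9\right) = 0 \left(-13\right) = 0$)
$c{\left(s{\left(-2 \right)} \right)} + K = \left(-3 - 2\right) \left(31 - 5\right) + 0 = - 5 \left(31 - 5\right) + 0 = \left(-5\right) 26 + 0 = -130 + 0 = -130$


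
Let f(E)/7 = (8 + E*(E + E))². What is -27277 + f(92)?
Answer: 2007769395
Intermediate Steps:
f(E) = 7*(8 + 2*E²)² (f(E) = 7*(8 + E*(E + E))² = 7*(8 + E*(2*E))² = 7*(8 + 2*E²)²)
-27277 + f(92) = -27277 + 28*(4 + 92²)² = -27277 + 28*(4 + 8464)² = -27277 + 28*8468² = -27277 + 28*71707024 = -27277 + 2007796672 = 2007769395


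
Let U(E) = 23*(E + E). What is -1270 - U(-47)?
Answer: 892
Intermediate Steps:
U(E) = 46*E (U(E) = 23*(2*E) = 46*E)
-1270 - U(-47) = -1270 - 46*(-47) = -1270 - 1*(-2162) = -1270 + 2162 = 892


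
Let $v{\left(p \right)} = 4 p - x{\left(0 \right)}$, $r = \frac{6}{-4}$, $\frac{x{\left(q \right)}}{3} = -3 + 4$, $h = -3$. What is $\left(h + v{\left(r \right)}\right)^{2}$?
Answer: $144$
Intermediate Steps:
$x{\left(q \right)} = 3$ ($x{\left(q \right)} = 3 \left(-3 + 4\right) = 3 \cdot 1 = 3$)
$r = - \frac{3}{2}$ ($r = 6 \left(- \frac{1}{4}\right) = - \frac{3}{2} \approx -1.5$)
$v{\left(p \right)} = -3 + 4 p$ ($v{\left(p \right)} = 4 p - 3 = -3 + 4 p$)
$\left(h + v{\left(r \right)}\right)^{2} = \left(-3 + \left(-3 + 4 \left(- \frac{3}{2}\right)\right)\right)^{2} = \left(-3 - 9\right)^{2} = \left(-12\right)^{2} = 144$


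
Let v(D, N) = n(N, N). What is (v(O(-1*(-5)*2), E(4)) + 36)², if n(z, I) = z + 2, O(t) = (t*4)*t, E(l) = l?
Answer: 1764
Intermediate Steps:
O(t) = 4*t² (O(t) = (4*t)*t = 4*t²)
n(z, I) = 2 + z
v(D, N) = 2 + N
(v(O(-1*(-5)*2), E(4)) + 36)² = ((2 + 4) + 36)² = (6 + 36)² = 42² = 1764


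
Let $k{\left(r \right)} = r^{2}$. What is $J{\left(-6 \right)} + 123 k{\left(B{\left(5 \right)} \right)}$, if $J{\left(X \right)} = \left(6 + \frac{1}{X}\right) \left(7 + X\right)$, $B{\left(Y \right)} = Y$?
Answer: $\frac{18485}{6} \approx 3080.8$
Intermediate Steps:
$J{\left(-6 \right)} + 123 k{\left(B{\left(5 \right)} \right)} = \left(43 + 6 \left(-6\right) + \frac{7}{-6}\right) + 123 \cdot 5^{2} = \left(43 - 36 + 7 \left(- \frac{1}{6}\right)\right) + 123 \cdot 25 = \left(43 - 36 - \frac{7}{6}\right) + 3075 = \frac{35}{6} + 3075 = \frac{18485}{6}$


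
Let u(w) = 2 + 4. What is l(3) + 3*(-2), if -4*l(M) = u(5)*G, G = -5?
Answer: 3/2 ≈ 1.5000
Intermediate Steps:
u(w) = 6
l(M) = 15/2 (l(M) = -3*(-5)/2 = -1/4*(-30) = 15/2)
l(3) + 3*(-2) = 15/2 + 3*(-2) = 15/2 - 6 = 3/2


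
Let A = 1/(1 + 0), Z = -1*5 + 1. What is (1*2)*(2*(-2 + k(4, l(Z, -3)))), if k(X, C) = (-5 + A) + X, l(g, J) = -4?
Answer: -8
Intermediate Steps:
Z = -4 (Z = -5 + 1 = -4)
A = 1 (A = 1/1 = 1)
k(X, C) = -4 + X (k(X, C) = (-5 + 1) + X = -4 + X)
(1*2)*(2*(-2 + k(4, l(Z, -3)))) = (1*2)*(2*(-2 + (-4 + 4))) = 2*(2*(-2 + 0)) = 2*(2*(-2)) = 2*(-4) = -8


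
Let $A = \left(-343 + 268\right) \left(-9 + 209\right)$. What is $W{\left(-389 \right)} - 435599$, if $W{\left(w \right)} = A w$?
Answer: $5399401$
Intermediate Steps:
$A = -15000$ ($A = \left(-75\right) 200 = -15000$)
$W{\left(w \right)} = - 15000 w$
$W{\left(-389 \right)} - 435599 = \left(-15000\right) \left(-389\right) - 435599 = 5835000 - 435599 = 5399401$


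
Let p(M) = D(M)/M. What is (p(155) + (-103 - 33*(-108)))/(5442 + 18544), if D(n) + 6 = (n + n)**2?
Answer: 632549/3717830 ≈ 0.17014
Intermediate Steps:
D(n) = -6 + 4*n**2 (D(n) = -6 + (n + n)**2 = -6 + (2*n)**2 = -6 + 4*n**2)
p(M) = (-6 + 4*M**2)/M
(p(155) + (-103 - 33*(-108)))/(5442 + 18544) = ((-6/155 + 4*155) + (-103 - 33*(-108)))/(5442 + 18544) = ((-6*1/155 + 620) + (-103 + 3564))/23986 = ((-6/155 + 620) + 3461)*(1/23986) = (96094/155 + 3461)*(1/23986) = (632549/155)*(1/23986) = 632549/3717830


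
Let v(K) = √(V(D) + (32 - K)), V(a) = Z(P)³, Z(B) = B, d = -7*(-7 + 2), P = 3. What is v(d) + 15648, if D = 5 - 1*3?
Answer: 15648 + 2*√6 ≈ 15653.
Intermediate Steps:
d = 35 (d = -7*(-5) = 35)
D = 2 (D = 5 - 3 = 2)
V(a) = 27 (V(a) = 3³ = 27)
v(K) = √(59 - K) (v(K) = √(27 + (32 - K)) = √(59 - K))
v(d) + 15648 = √(59 - 1*35) + 15648 = √(59 - 35) + 15648 = √24 + 15648 = 2*√6 + 15648 = 15648 + 2*√6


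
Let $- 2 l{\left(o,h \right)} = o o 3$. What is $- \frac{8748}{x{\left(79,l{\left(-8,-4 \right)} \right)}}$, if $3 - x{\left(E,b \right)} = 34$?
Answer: $\frac{8748}{31} \approx 282.19$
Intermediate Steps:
$l{\left(o,h \right)} = - \frac{3 o^{2}}{2}$ ($l{\left(o,h \right)} = - \frac{o o 3}{2} = - \frac{o^{2} \cdot 3}{2} = - \frac{3 o^{2}}{2}$)
$x{\left(E,b \right)} = -31$ ($x{\left(E,b \right)} = 3 - 34 = -31$)
$- \frac{8748}{x{\left(79,l{\left(-8,-4 \right)} \right)}} = - \frac{8748}{-31} = \left(-8748\right) \left(- \frac{1}{31}\right) = \frac{8748}{31}$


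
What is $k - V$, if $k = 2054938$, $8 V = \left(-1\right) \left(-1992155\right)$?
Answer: $\frac{14447349}{8} \approx 1.8059 \cdot 10^{6}$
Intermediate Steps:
$V = \frac{1992155}{8}$ ($V = \frac{\left(-1\right) \left(-1992155\right)}{8} = \frac{1}{8} \cdot 1992155 = \frac{1992155}{8} \approx 2.4902 \cdot 10^{5}$)
$k - V = 2054938 - \frac{1992155}{8} = \frac{14447349}{8}$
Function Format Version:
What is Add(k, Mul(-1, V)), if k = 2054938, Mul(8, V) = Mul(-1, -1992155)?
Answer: Rational(14447349, 8) ≈ 1.8059e+6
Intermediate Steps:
V = Rational(1992155, 8) (V = Mul(Rational(1, 8), Mul(-1, -1992155)) = Mul(Rational(1, 8), 1992155) = Rational(1992155, 8) ≈ 2.4902e+5)
Add(k, Mul(-1, V)) = Add(2054938, Mul(-1, Rational(1992155, 8))) = Add(2054938, Rational(-1992155, 8)) = Rational(14447349, 8)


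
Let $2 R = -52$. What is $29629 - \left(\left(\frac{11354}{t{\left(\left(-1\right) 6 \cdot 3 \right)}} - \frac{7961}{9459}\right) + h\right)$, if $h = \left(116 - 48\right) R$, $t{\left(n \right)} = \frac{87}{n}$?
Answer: $\frac{9257158252}{274311} \approx 33747.0$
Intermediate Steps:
$R = -26$ ($R = \frac{1}{2} \left(-52\right) = -26$)
$h = -1768$ ($h = \left(116 - 48\right) \left(-26\right) = 68 \left(-26\right) = -1768$)
$29629 - \left(\left(\frac{11354}{t{\left(\left(-1\right) 6 \cdot 3 \right)}} - \frac{7961}{9459}\right) + h\right) = 29629 - \left(\left(\frac{11354}{87 \frac{1}{\left(-1\right) 6 \cdot 3}} - \frac{7961}{9459}\right) - 1768\right) = 29629 - \left(\left(\frac{11354}{87 \frac{1}{\left(-6\right) 3}} - \frac{7961}{9459}\right) - 1768\right) = 29629 - \left(\left(\frac{11354}{87 \frac{1}{-18}} - \frac{7961}{9459}\right) - 1768\right) = 29629 - \left(\left(\frac{11354}{87 \left(- \frac{1}{18}\right)} - \frac{7961}{9459}\right) - 1768\right) = 29629 - \left(\left(\frac{11354}{- \frac{29}{6}} - \frac{7961}{9459}\right) - 1768\right) = 29629 - \left(\left(11354 \left(- \frac{6}{29}\right) - \frac{7961}{9459}\right) - 1768\right) = 29629 - \left(\left(- \frac{68124}{29} - \frac{7961}{9459}\right) - 1768\right) = 29629 - \left(- \frac{644615785}{274311} - 1768\right) = 29629 - - \frac{1129597633}{274311} = 29629 + \frac{1129597633}{274311} = \frac{9257158252}{274311}$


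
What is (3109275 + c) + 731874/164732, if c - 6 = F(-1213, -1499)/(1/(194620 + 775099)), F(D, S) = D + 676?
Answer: -42635097552915/82366 ≈ -5.1763e+8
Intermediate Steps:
F(D, S) = 676 + D
c = -520739097 (c = 6 + (676 - 1213)/(1/(194620 + 775099)) = 6 - 537/(1/969719) = 6 - 537/1/969719 = 6 - 537*969719 = 6 - 520739103 = -520739097)
(3109275 + c) + 731874/164732 = (3109275 - 520739097) + 731874/164732 = -517629822 + 731874*(1/164732) = -517629822 + 365937/82366 = -42635097552915/82366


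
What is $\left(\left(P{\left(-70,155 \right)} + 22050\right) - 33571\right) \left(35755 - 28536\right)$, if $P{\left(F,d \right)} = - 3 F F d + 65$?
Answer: $-16531192364$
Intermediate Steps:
$P{\left(F,d \right)} = 65 - 3 d F^{2}$ ($P{\left(F,d \right)} = - 3 F^{2} d + 65 = - 3 d F^{2} + 65 = 65 - 3 d F^{2}$)
$\left(\left(P{\left(-70,155 \right)} + 22050\right) - 33571\right) \left(35755 - 28536\right) = \left(\left(\left(65 - 465 \left(-70\right)^{2}\right) + 22050\right) - 33571\right) \left(35755 - 28536\right) = \left(\left(\left(65 - 465 \cdot 4900\right) + 22050\right) - 33571\right) 7219 = \left(\left(\left(65 - 2278500\right) + 22050\right) - 33571\right) 7219 = \left(\left(-2278435 + 22050\right) - 33571\right) 7219 = \left(-2256385 - 33571\right) 7219 = \left(-2289956\right) 7219 = -16531192364$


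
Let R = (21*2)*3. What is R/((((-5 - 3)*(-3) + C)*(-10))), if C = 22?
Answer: -63/230 ≈ -0.27391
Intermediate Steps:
R = 126 (R = 42*3 = 126)
R/((((-5 - 3)*(-3) + C)*(-10))) = 126/((((-5 - 3)*(-3) + 22)*(-10))) = 126/(((-8*(-3) + 22)*(-10))) = 126/(((24 + 22)*(-10))) = 126/((46*(-10))) = 126/(-460) = 126*(-1/460) = -63/230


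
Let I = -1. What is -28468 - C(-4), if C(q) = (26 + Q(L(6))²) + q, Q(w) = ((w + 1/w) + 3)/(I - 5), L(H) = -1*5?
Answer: -25641121/900 ≈ -28490.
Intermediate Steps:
L(H) = -5
Q(w) = -½ - w/6 - 1/(6*w) (Q(w) = ((w + 1/w) + 3)/(-1 - 5) = (3 + w + 1/w)/(-6) = (3 + w + 1/w)*(-⅙) = -½ - w/6 - 1/(6*w))
C(q) = 23521/900 + q (C(q) = (26 + ((⅙)*(-1 - 1*(-5)² - 3*(-5))/(-5))²) + q = (26 + ((⅙)*(-⅕)*(-1 - 1*25 + 15))²) + q = (26 + ((⅙)*(-⅕)*(-1 - 25 + 15))²) + q = (26 + ((⅙)*(-⅕)*(-11))²) + q = (26 + (11/30)²) + q = (26 + 121/900) + q = 23521/900 + q)
-28468 - C(-4) = -28468 - (23521/900 - 4) = -28468 - 1*19921/900 = -28468 - 19921/900 = -25641121/900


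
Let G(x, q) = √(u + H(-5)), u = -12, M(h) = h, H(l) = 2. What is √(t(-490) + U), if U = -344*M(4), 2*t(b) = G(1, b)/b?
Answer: √(-6742400 - 5*I*√10)/70 ≈ 4.3495e-5 - 37.094*I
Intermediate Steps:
G(x, q) = I*√10 (G(x, q) = √(-12 + 2) = √(-10) = I*√10)
t(b) = I*√10/(2*b) (t(b) = ((I*√10)/b)/2 = (I*√10/b)/2 = I*√10/(2*b))
U = -1376 (U = -344*4 = -1376)
√(t(-490) + U) = √((½)*I*√10/(-490) - 1376) = √((½)*I*√10*(-1/490) - 1376) = √(-I*√10/980 - 1376) = √(-1376 - I*√10/980)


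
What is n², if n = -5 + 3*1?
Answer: 4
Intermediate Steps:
n = -2 (n = -5 + 3 = -2)
n² = (-2)² = 4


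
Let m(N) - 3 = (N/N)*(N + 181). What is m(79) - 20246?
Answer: -19983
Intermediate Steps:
m(N) = 184 + N (m(N) = 3 + (N/N)*(N + 181) = 3 + 1*(181 + N) = 3 + (181 + N) = 184 + N)
m(79) - 20246 = (184 + 79) - 20246 = 263 - 20246 = -19983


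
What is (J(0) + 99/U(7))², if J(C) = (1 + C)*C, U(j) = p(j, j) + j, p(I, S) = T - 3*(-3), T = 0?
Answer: 9801/256 ≈ 38.285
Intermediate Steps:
p(I, S) = 9 (p(I, S) = 0 - 3*(-3) = 0 + 9 = 9)
U(j) = 9 + j
J(C) = C*(1 + C)
(J(0) + 99/U(7))² = (0*(1 + 0) + 99/(9 + 7))² = (0*1 + 99/16)² = (0 + 99*(1/16))² = (0 + 99/16)² = (99/16)² = 9801/256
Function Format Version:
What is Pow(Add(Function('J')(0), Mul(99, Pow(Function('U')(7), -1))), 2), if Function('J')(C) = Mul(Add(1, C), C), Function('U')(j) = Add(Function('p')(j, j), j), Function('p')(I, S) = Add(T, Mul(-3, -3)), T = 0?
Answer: Rational(9801, 256) ≈ 38.285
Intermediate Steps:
Function('p')(I, S) = 9 (Function('p')(I, S) = Add(0, Mul(-3, -3)) = Add(0, 9) = 9)
Function('U')(j) = Add(9, j)
Function('J')(C) = Mul(C, Add(1, C))
Pow(Add(Function('J')(0), Mul(99, Pow(Function('U')(7), -1))), 2) = Pow(Add(Mul(0, Add(1, 0)), Mul(99, Pow(Add(9, 7), -1))), 2) = Pow(Add(Mul(0, 1), Mul(99, Pow(16, -1))), 2) = Pow(Add(0, Mul(99, Rational(1, 16))), 2) = Pow(Add(0, Rational(99, 16)), 2) = Pow(Rational(99, 16), 2) = Rational(9801, 256)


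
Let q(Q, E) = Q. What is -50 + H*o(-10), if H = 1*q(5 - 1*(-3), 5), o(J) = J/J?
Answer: -42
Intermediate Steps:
o(J) = 1
H = 8 (H = 1*(5 - 1*(-3)) = 1*(5 + 3) = 1*8 = 8)
-50 + H*o(-10) = -50 + 8*1 = -50 + 8 = -42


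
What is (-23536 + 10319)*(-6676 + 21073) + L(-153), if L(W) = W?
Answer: -190285302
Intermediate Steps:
(-23536 + 10319)*(-6676 + 21073) + L(-153) = (-23536 + 10319)*(-6676 + 21073) - 153 = -13217*14397 - 153 = -190285149 - 153 = -190285302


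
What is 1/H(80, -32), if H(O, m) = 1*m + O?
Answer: 1/48 ≈ 0.020833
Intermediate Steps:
H(O, m) = O + m (H(O, m) = m + O = O + m)
1/H(80, -32) = 1/(80 - 32) = 1/48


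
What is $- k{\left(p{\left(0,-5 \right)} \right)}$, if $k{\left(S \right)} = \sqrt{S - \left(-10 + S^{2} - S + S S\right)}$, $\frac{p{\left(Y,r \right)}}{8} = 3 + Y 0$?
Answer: $- i \sqrt{1094} \approx - 33.076 i$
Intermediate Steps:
$p{\left(Y,r \right)} = 24$ ($p{\left(Y,r \right)} = 8 \left(3 + Y 0\right) = 8 \left(3 + 0\right) = 8 \cdot 3 = 24$)
$k{\left(S \right)} = \sqrt{10 - 2 S^{2} + 2 S}$ ($k{\left(S \right)} = \sqrt{S - \left(-10 - S + 2 S^{2}\right)} = \sqrt{S + \left(10 + S - 2 S^{2}\right)} = \sqrt{10 - 2 S^{2} + 2 S}$)
$- k{\left(p{\left(0,-5 \right)} \right)} = - \sqrt{10 - 2 \cdot 24^{2} + 2 \cdot 24} = - \sqrt{10 - 1152 + 48} = - \sqrt{-1094} = - i \sqrt{1094}$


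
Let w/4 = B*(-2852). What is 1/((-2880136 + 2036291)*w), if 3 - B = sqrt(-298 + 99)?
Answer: I/(9626583760*(sqrt(199) + 3*I)) ≈ 1.4983e-12 + 7.0452e-12*I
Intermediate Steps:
B = 3 - I*sqrt(199) (B = 3 - sqrt(-298 + 99) = 3 - sqrt(-199) = 3 - I*sqrt(199) ≈ 3.0 - 14.107*I)
w = -34224 + 11408*I*sqrt(199) (w = 4*((3 - I*sqrt(199))*(-2852)) = 4*(-8556 + 2852*I*sqrt(199)) = -34224 + 11408*I*sqrt(199) ≈ -34224.0 + 1.6093e+5*I)
1/((-2880136 + 2036291)*w) = 1/((-2880136 + 2036291)*(-34224 + 11408*I*sqrt(199))) = 1/((-843845)*(-34224 + 11408*I*sqrt(199))) = -1/(843845*(-34224 + 11408*I*sqrt(199)))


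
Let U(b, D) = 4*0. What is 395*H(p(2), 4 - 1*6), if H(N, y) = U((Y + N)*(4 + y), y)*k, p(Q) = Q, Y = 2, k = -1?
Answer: 0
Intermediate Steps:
U(b, D) = 0
H(N, y) = 0 (H(N, y) = 0*(-1) = 0)
395*H(p(2), 4 - 1*6) = 395*0 = 0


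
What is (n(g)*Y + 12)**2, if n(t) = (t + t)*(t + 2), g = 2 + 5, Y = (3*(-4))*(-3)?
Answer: 20684304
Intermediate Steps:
Y = 36 (Y = -12*(-3) = 36)
g = 7
n(t) = 2*t*(2 + t) (n(t) = (2*t)*(2 + t) = 2*t*(2 + t))
(n(g)*Y + 12)**2 = ((2*7*(2 + 7))*36 + 12)**2 = ((2*7*9)*36 + 12)**2 = (126*36 + 12)**2 = (4536 + 12)**2 = 4548**2 = 20684304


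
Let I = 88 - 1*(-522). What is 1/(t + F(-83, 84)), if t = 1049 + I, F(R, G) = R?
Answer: 1/1576 ≈ 0.00063452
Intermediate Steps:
I = 610 (I = 88 + 522 = 610)
t = 1659 (t = 1049 + 610 = 1659)
1/(t + F(-83, 84)) = 1/(1659 - 83) = 1/1576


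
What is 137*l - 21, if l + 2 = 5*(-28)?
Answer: -19475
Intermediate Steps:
l = -142 (l = -2 + 5*(-28) = -2 - 140 = -142)
137*l - 21 = 137*(-142) - 21 = -19454 - 21 = -19475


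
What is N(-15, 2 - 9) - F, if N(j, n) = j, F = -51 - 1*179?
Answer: 215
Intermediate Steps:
F = -230 (F = -51 - 179 = -230)
N(-15, 2 - 9) - F = -15 - 1*(-230) = -15 + 230 = 215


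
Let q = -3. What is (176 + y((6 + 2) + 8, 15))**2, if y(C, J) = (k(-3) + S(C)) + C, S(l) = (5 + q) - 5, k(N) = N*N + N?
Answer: 38025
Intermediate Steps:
k(N) = N + N**2 (k(N) = N**2 + N = N + N**2)
S(l) = -3 (S(l) = (5 - 3) - 5 = 2 - 5 = -3)
y(C, J) = 3 + C (y(C, J) = (-3*(1 - 3) - 3) + C = (-3*(-2) - 3) + C = (6 - 3) + C = 3 + C)
(176 + y((6 + 2) + 8, 15))**2 = (176 + (3 + ((6 + 2) + 8)))**2 = (176 + (3 + (8 + 8)))**2 = (176 + (3 + 16))**2 = (176 + 19)**2 = 195**2 = 38025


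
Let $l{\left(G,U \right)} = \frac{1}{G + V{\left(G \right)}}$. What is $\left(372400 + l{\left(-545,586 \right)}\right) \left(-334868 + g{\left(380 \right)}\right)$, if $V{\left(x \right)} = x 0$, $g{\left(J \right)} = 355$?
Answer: $- \frac{67892089119487}{545} \approx -1.2457 \cdot 10^{11}$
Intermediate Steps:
$V{\left(x \right)} = 0$
$l{\left(G,U \right)} = \frac{1}{G}$ ($l{\left(G,U \right)} = \frac{1}{G + 0} = \frac{1}{G}$)
$\left(372400 + l{\left(-545,586 \right)}\right) \left(-334868 + g{\left(380 \right)}\right) = \left(372400 + \frac{1}{-545}\right) \left(-334868 + 355\right) = \left(372400 - \frac{1}{545}\right) \left(-334513\right) = \frac{202957999}{545} \left(-334513\right) = - \frac{67892089119487}{545}$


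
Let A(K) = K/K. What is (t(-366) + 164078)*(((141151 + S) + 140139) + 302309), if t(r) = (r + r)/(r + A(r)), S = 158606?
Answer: 8890013034082/73 ≈ 1.2178e+11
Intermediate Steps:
A(K) = 1
t(r) = 2*r/(1 + r) (t(r) = (r + r)/(r + 1) = (2*r)/(1 + r) = 2*r/(1 + r))
(t(-366) + 164078)*(((141151 + S) + 140139) + 302309) = (2*(-366)/(1 - 366) + 164078)*(((141151 + 158606) + 140139) + 302309) = (2*(-366)/(-365) + 164078)*((299757 + 140139) + 302309) = (2*(-366)*(-1/365) + 164078)*(439896 + 302309) = (732/365 + 164078)*742205 = (59889202/365)*742205 = 8890013034082/73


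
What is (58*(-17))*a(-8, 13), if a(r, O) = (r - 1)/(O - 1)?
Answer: 1479/2 ≈ 739.50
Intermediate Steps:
a(r, O) = (-1 + r)/(-1 + O)
(58*(-17))*a(-8, 13) = (58*(-17))*((-1 - 8)/(-1 + 13)) = -986*(-9)/12 = -493*(-9)/6 = -986*(-¾) = 1479/2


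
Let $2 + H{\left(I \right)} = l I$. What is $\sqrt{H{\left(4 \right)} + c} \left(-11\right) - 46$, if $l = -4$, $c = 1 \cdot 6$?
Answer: $-46 - 22 i \sqrt{3} \approx -46.0 - 38.105 i$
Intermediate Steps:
$c = 6$
$H{\left(I \right)} = -2 - 4 I$
$\sqrt{H{\left(4 \right)} + c} \left(-11\right) - 46 = \sqrt{\left(-2 - 16\right) + 6} \left(-11\right) - 46 = \sqrt{-18 + 6} \left(-11\right) - 46 = \sqrt{-12} \left(-11\right) - 46 = 2 i \sqrt{3} \left(-11\right) - 46 = - 22 i \sqrt{3} - 46 = -46 - 22 i \sqrt{3}$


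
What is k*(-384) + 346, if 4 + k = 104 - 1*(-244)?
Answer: -131750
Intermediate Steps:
k = 344 (k = -4 + (104 - 1*(-244)) = -4 + (104 + 244) = -4 + 348 = 344)
k*(-384) + 346 = 344*(-384) + 346 = -132096 + 346 = -131750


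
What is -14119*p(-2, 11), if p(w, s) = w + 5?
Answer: -42357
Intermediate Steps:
p(w, s) = 5 + w
-14119*p(-2, 11) = -14119*(5 - 2) = -14119*3 = -42357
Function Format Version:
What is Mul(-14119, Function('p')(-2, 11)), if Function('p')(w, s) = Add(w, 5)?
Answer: -42357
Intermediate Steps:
Function('p')(w, s) = Add(5, w)
Mul(-14119, Function('p')(-2, 11)) = Mul(-14119, Add(5, -2)) = Mul(-14119, 3) = -42357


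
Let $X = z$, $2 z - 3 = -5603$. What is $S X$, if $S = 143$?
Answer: $-400400$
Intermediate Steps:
$z = -2800$ ($z = \frac{3}{2} + \frac{1}{2} \left(-5603\right) = \frac{3}{2} - \frac{5603}{2} = -2800$)
$X = -2800$
$S X = 143 \left(-2800\right) = -400400$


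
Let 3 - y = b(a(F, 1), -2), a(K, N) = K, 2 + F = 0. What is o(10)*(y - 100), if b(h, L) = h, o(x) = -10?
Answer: 950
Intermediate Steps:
F = -2 (F = -2 + 0 = -2)
y = 5 (y = 3 - 1*(-2) = 3 + 2 = 5)
o(10)*(y - 100) = -10*(5 - 100) = -10*(-95) = 950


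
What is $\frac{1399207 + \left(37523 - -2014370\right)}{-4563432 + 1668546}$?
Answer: $- \frac{1725550}{1447443} \approx -1.1921$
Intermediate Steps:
$\frac{1399207 + \left(37523 - -2014370\right)}{-4563432 + 1668546} = \frac{1399207 + \left(37523 + 2014370\right)}{-2894886} = \left(1399207 + 2051893\right) \left(- \frac{1}{2894886}\right) = 3451100 \left(- \frac{1}{2894886}\right) = - \frac{1725550}{1447443}$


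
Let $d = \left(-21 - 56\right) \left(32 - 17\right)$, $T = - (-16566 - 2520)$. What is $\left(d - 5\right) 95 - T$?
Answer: $-129286$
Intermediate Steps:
$T = 19086$ ($T = - (-16566 - 2520) = \left(-1\right) \left(-19086\right) = 19086$)
$d = -1155$ ($d = \left(-77\right) 15 = -1155$)
$\left(d - 5\right) 95 - T = \left(-1155 - 5\right) 95 - 19086 = \left(-1160\right) 95 - 19086 = -110200 - 19086 = -129286$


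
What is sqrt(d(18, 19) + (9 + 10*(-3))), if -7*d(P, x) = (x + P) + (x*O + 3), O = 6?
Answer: I*sqrt(43) ≈ 6.5574*I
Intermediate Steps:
d(P, x) = -3/7 - x - P/7 (d(P, x) = -((x + P) + (x*6 + 3))/7 = -((P + x) + (6*x + 3))/7 = -((P + x) + (3 + 6*x))/7 = -(3 + P + 7*x)/7 = -3/7 - x - P/7)
sqrt(d(18, 19) + (9 + 10*(-3))) = sqrt((-3/7 - 1*19 - 1/7*18) + (9 + 10*(-3))) = sqrt((-3/7 - 19 - 18/7) + (9 - 30)) = sqrt(-22 - 21) = sqrt(-43) = I*sqrt(43)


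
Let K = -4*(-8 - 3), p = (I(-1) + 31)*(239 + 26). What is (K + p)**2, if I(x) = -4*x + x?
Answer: 81974916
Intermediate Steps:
I(x) = -3*x
p = 9010 (p = (-3*(-1) + 31)*(239 + 26) = (3 + 31)*265 = 34*265 = 9010)
K = 44 (K = -4*(-11) = 44)
(K + p)**2 = (44 + 9010)**2 = 9054**2 = 81974916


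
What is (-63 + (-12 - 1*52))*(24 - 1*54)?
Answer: 3810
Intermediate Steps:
(-63 + (-12 - 1*52))*(24 - 1*54) = (-63 + (-12 - 52))*(24 - 54) = (-63 - 64)*(-30) = -127*(-30) = 3810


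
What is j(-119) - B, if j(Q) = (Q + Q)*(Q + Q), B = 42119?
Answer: 14525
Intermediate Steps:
j(Q) = 4*Q² (j(Q) = (2*Q)*(2*Q) = 4*Q²)
j(-119) - B = 4*(-119)² - 1*42119 = 4*14161 - 42119 = 56644 - 42119 = 14525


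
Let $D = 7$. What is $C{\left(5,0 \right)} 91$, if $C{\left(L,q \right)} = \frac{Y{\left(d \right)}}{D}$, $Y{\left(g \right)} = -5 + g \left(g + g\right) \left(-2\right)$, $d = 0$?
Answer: $-65$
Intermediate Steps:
$Y{\left(g \right)} = -5 - 4 g^{2}$ ($Y{\left(g \right)} = -5 + g 2 g \left(-2\right) = -5 + 2 g^{2} \left(-2\right) = -5 - 4 g^{2}$)
$C{\left(L,q \right)} = - \frac{5}{7}$ ($C{\left(L,q \right)} = \frac{-5 - 4 \cdot 0^{2}}{7} = \left(-5 - 0\right) \frac{1}{7} = \left(-5 + 0\right) \frac{1}{7} = \left(-5\right) \frac{1}{7} = - \frac{5}{7}$)
$C{\left(5,0 \right)} 91 = \left(- \frac{5}{7}\right) 91 = -65$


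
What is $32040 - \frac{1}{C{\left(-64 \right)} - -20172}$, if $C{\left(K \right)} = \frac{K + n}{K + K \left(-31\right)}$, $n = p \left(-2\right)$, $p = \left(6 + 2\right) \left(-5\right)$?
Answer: $\frac{77557337520}{2420641} \approx 32040.0$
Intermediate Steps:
$p = -40$ ($p = 8 \left(-5\right) = -40$)
$n = 80$ ($n = \left(-40\right) \left(-2\right) = 80$)
$C{\left(K \right)} = - \frac{80 + K}{30 K}$ ($C{\left(K \right)} = \frac{K + 80}{K + K \left(-31\right)} = \frac{80 + K}{K - 31 K} = \frac{80 + K}{\left(-30\right) K} = \left(80 + K\right) \left(- \frac{1}{30 K}\right) = - \frac{80 + K}{30 K}$)
$32040 - \frac{1}{C{\left(-64 \right)} - -20172} = 32040 - \frac{1}{\frac{-80 - -64}{30 \left(-64\right)} - -20172} = 32040 - \frac{1}{\frac{1}{30} \left(- \frac{1}{64}\right) \left(-80 + 64\right) + 20172} = 32040 - \frac{1}{\frac{1}{30} \left(- \frac{1}{64}\right) \left(-16\right) + 20172} = 32040 - \frac{1}{\frac{1}{120} + 20172} = 32040 - \frac{1}{\frac{2420641}{120}} = 32040 - \frac{120}{2420641} = \frac{77557337520}{2420641}$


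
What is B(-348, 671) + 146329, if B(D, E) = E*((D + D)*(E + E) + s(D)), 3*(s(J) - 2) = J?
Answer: -626665637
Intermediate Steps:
s(J) = 2 + J/3
B(D, E) = E*(2 + D/3 + 4*D*E) (B(D, E) = E*((D + D)*(E + E) + (2 + D/3)) = E*((2*D)*(2*E) + (2 + D/3)) = E*(4*D*E + (2 + D/3)) = E*(2 + D/3 + 4*D*E))
B(-348, 671) + 146329 = (⅓)*671*(6 - 348 + 12*(-348)*671) + 146329 = (⅓)*671*(6 - 348 - 2802096) + 146329 = (⅓)*671*(-2802438) + 146329 = -626811966 + 146329 = -626665637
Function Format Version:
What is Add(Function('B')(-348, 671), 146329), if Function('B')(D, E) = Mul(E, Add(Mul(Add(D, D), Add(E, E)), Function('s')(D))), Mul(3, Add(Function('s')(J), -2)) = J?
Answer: -626665637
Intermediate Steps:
Function('s')(J) = Add(2, Mul(Rational(1, 3), J))
Function('B')(D, E) = Mul(E, Add(2, Mul(Rational(1, 3), D), Mul(4, D, E))) (Function('B')(D, E) = Mul(E, Add(Mul(Add(D, D), Add(E, E)), Add(2, Mul(Rational(1, 3), D)))) = Mul(E, Add(Mul(Mul(2, D), Mul(2, E)), Add(2, Mul(Rational(1, 3), D)))) = Mul(E, Add(Mul(4, D, E), Add(2, Mul(Rational(1, 3), D)))) = Mul(E, Add(2, Mul(Rational(1, 3), D), Mul(4, D, E))))
Add(Function('B')(-348, 671), 146329) = Add(Mul(Rational(1, 3), 671, Add(6, -348, Mul(12, -348, 671))), 146329) = Add(Mul(Rational(1, 3), 671, Add(6, -348, -2802096)), 146329) = Add(Mul(Rational(1, 3), 671, -2802438), 146329) = Add(-626811966, 146329) = -626665637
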